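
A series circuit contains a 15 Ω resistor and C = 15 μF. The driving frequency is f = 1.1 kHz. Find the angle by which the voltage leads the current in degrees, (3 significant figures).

-32.7°

ω = 2πf = 6912 rad/s
X_C = 1/(ωC) = 9.65 Ω
Z = 15.0 − j9.65 Ω
|Z| = √(15.0² + 9.65²) = 17.8 Ω
∠Z = arctan(-9.65/15.0) = -32.7°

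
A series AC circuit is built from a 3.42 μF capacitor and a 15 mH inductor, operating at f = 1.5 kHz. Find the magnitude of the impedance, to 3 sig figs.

ω = 2πf = 9425 rad/s
X_L = ωL = 141 Ω
X_C = 1/(ωC) = 31.0 Ω
Net reactance X = X_L − X_C = 110 Ω
Z = j110 Ω
|Z| = √(0² + 110²) = 110 Ω

110 Ω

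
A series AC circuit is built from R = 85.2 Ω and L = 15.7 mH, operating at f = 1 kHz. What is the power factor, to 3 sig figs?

ω = 2πf = 6283 rad/s
X_L = ωL = 98.6 Ω
Z = 85.2 + j98.6 Ω
|Z| = √(85.2² + 98.6²) = 130 Ω
∠Z = arctan(98.6/85.2) = 49.2°
cos φ = cos(49.2°) = 0.654

0.654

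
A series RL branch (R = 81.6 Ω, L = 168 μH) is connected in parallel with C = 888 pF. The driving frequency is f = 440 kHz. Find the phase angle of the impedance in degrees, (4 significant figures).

-44.95°

ω = 2πf = 2.765e+06 rad/s
X_L = ωL = 464.5 Ω
X_C = 1/(ωC) = 407.3 Ω
Branch 1 (R+jX_L): Z₁ = 81.60 + j464.5 Ω, |Z₁| = 471.6 Ω
Branch 2 (−jX_C): Z₂ = −j407.3 Ω
Parallel: Z = Z₁Z₂/(Z₁+Z₂), |Z| = 1929 Ω, ∠Z = -44.95°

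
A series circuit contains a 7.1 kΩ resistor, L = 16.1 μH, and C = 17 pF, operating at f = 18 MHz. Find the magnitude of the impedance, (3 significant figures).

7220 Ω

ω = 2πf = 1.131e+08 rad/s
X_L = ωL = 1820 Ω
X_C = 1/(ωC) = 520 Ω
Net reactance X = X_L − X_C = 1300 Ω
Z = 7100 + j1300 Ω
|Z| = √(7100² + 1300²) = 7220 Ω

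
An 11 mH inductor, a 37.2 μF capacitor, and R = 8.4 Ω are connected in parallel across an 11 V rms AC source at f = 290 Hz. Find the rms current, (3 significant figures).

ω = 2πf = 1822 rad/s
X_L = ωL = 20.0 Ω
X_C = 1/(ωC) = 14.8 Ω
Parallel: admittances add. Y = 1/R + 1/(jωL) + jωC
Y = (0.119 + j0.0179) S
|Y| = 0.120 S → |Z| = 1/|Y| = 8.31 Ω, ∠Z = −∠Y = -8.55°
I = V/|Z| = 11/8.31 = 1.32 A

1.32 A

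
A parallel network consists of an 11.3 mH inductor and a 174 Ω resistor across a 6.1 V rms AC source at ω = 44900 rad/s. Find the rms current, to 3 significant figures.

37.1 mA

X_L = ωL = 507 Ω
Parallel: admittances add. Y = 1/R + 1/(jωL)
Y = (0.00575 − j0.00197) S
|Y| = 0.00608 S → |Z| = 1/|Y| = 165 Ω, ∠Z = −∠Y = 18.9°
I = V/|Z| = 6.1/165 = 37.1 mA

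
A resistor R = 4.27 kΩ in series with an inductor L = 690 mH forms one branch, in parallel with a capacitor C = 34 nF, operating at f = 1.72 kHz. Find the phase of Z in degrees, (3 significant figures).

-77.8°

ω = 2πf = 10810 rad/s
X_L = ωL = 7460 Ω
X_C = 1/(ωC) = 2720 Ω
Branch 1 (R+jX_L): Z₁ = 4270 + j7460 Ω, |Z₁| = 8590 Ω
Branch 2 (−jX_C): Z₂ = −j2720 Ω
Parallel: Z = Z₁Z₂/(Z₁+Z₂), |Z| = 3670 Ω, ∠Z = -77.8°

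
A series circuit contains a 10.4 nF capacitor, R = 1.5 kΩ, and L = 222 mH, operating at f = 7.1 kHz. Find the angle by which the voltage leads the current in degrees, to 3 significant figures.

79.0°

ω = 2πf = 44610 rad/s
X_L = ωL = 9900 Ω
X_C = 1/(ωC) = 2160 Ω
Net reactance X = X_L − X_C = 7750 Ω
Z = 1500 + j7750 Ω
|Z| = √(1500² + 7750²) = 7890 Ω
∠Z = arctan(7750/1500) = 79.0°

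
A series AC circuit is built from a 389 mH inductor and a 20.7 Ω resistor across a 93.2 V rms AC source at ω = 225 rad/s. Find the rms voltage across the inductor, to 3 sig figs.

90.7 V

X_L = ωL = 87.5 Ω
Z = 20.7 + j87.5 Ω
|Z| = √(20.7² + 87.5²) = 89.9 Ω
I = V/|Z| = 1.04 A
V_L = I·|Z_L| = 1.04 × 87.5 = 90.7 V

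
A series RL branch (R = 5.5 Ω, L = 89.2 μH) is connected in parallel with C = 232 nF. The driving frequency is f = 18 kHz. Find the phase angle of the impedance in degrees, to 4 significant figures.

50.30°

ω = 2πf = 113100 rad/s
X_L = ωL = 10.09 Ω
X_C = 1/(ωC) = 38.11 Ω
Branch 1 (R+jX_L): Z₁ = 5.500 + j10.09 Ω, |Z₁| = 11.49 Ω
Branch 2 (−jX_C): Z₂ = −j38.11 Ω
Parallel: Z = Z₁Z₂/(Z₁+Z₂), |Z| = 15.33 Ω, ∠Z = 50.30°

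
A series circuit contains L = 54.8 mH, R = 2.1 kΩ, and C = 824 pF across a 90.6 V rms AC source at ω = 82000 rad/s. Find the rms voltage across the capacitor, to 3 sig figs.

X_L = ωL = 4490 Ω
X_C = 1/(ωC) = 14800 Ω
Net reactance X = X_L − X_C = -10300 Ω
Z = 2100 − j10300 Ω
|Z| = √(2100² + 10300²) = 10500 Ω
I = V/|Z| = 8.61 mA
V_C = I·|Z_C| = 0.00861 × 14800 = 127 V

127 V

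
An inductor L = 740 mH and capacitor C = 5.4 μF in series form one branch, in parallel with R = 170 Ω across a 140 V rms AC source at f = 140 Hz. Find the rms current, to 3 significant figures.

883 mA

ω = 2πf = 879.6 rad/s
X_L = ωL = 651 Ω
X_C = 1/(ωC) = 211 Ω
Branch 1: Z₁ = R = 170 Ω
Branch 2 (series LC): Z₂ = j(X_L − X_C) = j440 Ω
Parallel: Z = Z₁Z₂/(Z₁+Z₂), |Z| = 159 Ω, ∠Z = 21.1°
I = V/|Z| = 140/159 = 883 mA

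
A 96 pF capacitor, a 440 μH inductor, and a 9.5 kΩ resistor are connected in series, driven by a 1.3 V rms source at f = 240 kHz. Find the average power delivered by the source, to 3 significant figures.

124 μW

ω = 2πf = 1.508e+06 rad/s
X_L = ωL = 664 Ω
X_C = 1/(ωC) = 6910 Ω
Net reactance X = X_L − X_C = -6240 Ω
Z = 9500 − j6240 Ω
|Z| = √(9500² + 6240²) = 11400 Ω
∠Z = arctan(-6240/9500) = -33.3°
I = V/|Z| = 114 μA
P = VI cos φ = 1.3 × 0.000114 × cos(-33.3°) = 124 μW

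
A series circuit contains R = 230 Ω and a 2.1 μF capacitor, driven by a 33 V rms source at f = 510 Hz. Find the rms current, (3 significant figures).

121 mA

ω = 2πf = 3204 rad/s
X_C = 1/(ωC) = 149 Ω
Z = 230 − j149 Ω
|Z| = √(230² + 149²) = 274 Ω
I = V/|Z| = 33/274 = 121 mA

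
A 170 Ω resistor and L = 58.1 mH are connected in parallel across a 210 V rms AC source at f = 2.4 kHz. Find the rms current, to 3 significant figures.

1.26 A

ω = 2πf = 15080 rad/s
X_L = ωL = 876 Ω
Parallel: admittances add. Y = 1/R + 1/(jωL)
Y = (0.00588 − j0.00114) S
|Y| = 0.00599 S → |Z| = 1/|Y| = 167 Ω, ∠Z = −∠Y = 11.0°
I = V/|Z| = 210/167 = 1.26 A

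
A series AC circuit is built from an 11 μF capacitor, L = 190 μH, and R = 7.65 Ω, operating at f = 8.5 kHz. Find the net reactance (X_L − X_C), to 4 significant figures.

ω = 2πf = 53410 rad/s
X_L = ωL = 10.15 Ω
X_C = 1/(ωC) = 1.702 Ω
X = 10.15 − 1.702 = 8.445 Ω

8.445 Ω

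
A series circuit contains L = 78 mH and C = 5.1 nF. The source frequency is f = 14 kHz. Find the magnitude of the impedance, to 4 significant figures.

ω = 2πf = 87960 rad/s
X_L = ωL = 6861 Ω
X_C = 1/(ωC) = 2229 Ω
Net reactance X = X_L − X_C = 4632 Ω
Z = j4632 Ω
|Z| = √(0² + 4632²) = 4632 Ω

4632 Ω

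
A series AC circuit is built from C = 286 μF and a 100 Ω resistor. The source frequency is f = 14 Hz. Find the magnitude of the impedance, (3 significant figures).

ω = 2πf = 87.96 rad/s
X_C = 1/(ωC) = 39.7 Ω
Z = 100 − j39.7 Ω
|Z| = √(100² + 39.7²) = 108 Ω

108 Ω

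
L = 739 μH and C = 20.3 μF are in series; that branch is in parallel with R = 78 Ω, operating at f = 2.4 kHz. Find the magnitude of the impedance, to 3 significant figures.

ω = 2πf = 15080 rad/s
X_L = ωL = 11.1 Ω
X_C = 1/(ωC) = 3.27 Ω
Branch 1: Z₁ = R = 78.0 Ω
Branch 2 (series LC): Z₂ = j(X_L − X_C) = j7.88 Ω
Parallel: Z = Z₁Z₂/(Z₁+Z₂), |Z| = 7.84 Ω, ∠Z = 84.2°

7.84 Ω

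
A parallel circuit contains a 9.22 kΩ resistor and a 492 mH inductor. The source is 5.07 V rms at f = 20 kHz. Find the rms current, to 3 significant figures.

556 μA

ω = 2πf = 125700 rad/s
X_L = ωL = 61800 Ω
Parallel: admittances add. Y = 1/R + 1/(jωL)
Y = (0.000108 − j1.62e-05) S
|Y| = 0.000110 S → |Z| = 1/|Y| = 9120 Ω, ∠Z = −∠Y = 8.48°
I = V/|Z| = 5.07/9120 = 556 μA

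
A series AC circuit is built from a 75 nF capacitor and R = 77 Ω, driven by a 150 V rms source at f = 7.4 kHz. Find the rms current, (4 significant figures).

ω = 2πf = 46500 rad/s
X_C = 1/(ωC) = 286.8 Ω
Z = 77.00 − j286.8 Ω
|Z| = √(77.00² + 286.8²) = 296.9 Ω
I = V/|Z| = 150/296.9 = 505.2 mA

505.2 mA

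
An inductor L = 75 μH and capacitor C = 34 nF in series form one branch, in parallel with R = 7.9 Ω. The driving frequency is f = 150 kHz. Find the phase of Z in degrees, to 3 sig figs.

ω = 2πf = 942500 rad/s
X_L = ωL = 70.7 Ω
X_C = 1/(ωC) = 31.2 Ω
Branch 1: Z₁ = R = 7.90 Ω
Branch 2 (series LC): Z₂ = j(X_L − X_C) = j39.5 Ω
Parallel: Z = Z₁Z₂/(Z₁+Z₂), |Z| = 7.75 Ω, ∠Z = 11.3°

11.3°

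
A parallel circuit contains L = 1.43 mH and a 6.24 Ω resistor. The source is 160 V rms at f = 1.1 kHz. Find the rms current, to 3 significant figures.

ω = 2πf = 6912 rad/s
X_L = ωL = 9.88 Ω
Parallel: admittances add. Y = 1/R + 1/(jωL)
Y = (0.160 − j0.101) S
|Y| = 0.190 S → |Z| = 1/|Y| = 5.28 Ω, ∠Z = −∠Y = 32.3°
I = V/|Z| = 160/5.28 = 30.3 A

30.3 A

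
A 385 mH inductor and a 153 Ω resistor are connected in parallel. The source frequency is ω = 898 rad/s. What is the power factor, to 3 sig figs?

X_L = ωL = 346 Ω
Parallel: admittances add. Y = 1/R + 1/(jωL)
Y = (0.00654 − j0.00289) S
|Y| = 0.00715 S → |Z| = 1/|Y| = 140 Ω, ∠Z = −∠Y = 23.9°
cos φ = cos(23.9°) = 0.914

0.914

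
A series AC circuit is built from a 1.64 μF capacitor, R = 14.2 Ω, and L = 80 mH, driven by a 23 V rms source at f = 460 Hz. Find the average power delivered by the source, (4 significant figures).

ω = 2πf = 2890 rad/s
X_L = ωL = 231.2 Ω
X_C = 1/(ωC) = 211.0 Ω
Net reactance X = X_L − X_C = 20.25 Ω
Z = 14.20 + j20.25 Ω
|Z| = √(14.20² + 20.25²) = 24.73 Ω
∠Z = arctan(20.25/14.20) = 54.96°
I = V/|Z| = 929.9 mA
P = VI cos φ = 23 × 0.9299 × cos(54.96°) = 12.28 W

12.28 W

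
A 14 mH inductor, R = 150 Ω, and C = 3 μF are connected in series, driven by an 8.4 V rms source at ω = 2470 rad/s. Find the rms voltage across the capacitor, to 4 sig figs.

X_L = ωL = 34.58 Ω
X_C = 1/(ωC) = 135.0 Ω
Net reactance X = X_L − X_C = -100.4 Ω
Z = 150.0 − j100.4 Ω
|Z| = √(150.0² + 100.4²) = 180.5 Ω
I = V/|Z| = 46.54 mA
V_C = I·|Z_C| = 0.04654 × 135.0 = 6.281 V

6.281 V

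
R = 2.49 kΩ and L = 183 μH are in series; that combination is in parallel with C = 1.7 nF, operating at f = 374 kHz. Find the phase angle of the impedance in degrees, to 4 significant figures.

ω = 2πf = 2.35e+06 rad/s
X_L = ωL = 430.0 Ω
X_C = 1/(ωC) = 250.3 Ω
Branch 1 (R+jX_L): Z₁ = 2490 + j430.0 Ω, |Z₁| = 2527 Ω
Branch 2 (−jX_C): Z₂ = −j250.3 Ω
Parallel: Z = Z₁Z₂/(Z₁+Z₂), |Z| = 253.4 Ω, ∠Z = -84.33°

-84.33°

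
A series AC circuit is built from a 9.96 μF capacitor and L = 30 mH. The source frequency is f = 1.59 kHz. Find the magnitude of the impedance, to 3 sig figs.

290 Ω

ω = 2πf = 9990 rad/s
X_L = ωL = 300 Ω
X_C = 1/(ωC) = 10.0 Ω
Net reactance X = X_L − X_C = 290 Ω
Z = j290 Ω
|Z| = √(0² + 290²) = 290 Ω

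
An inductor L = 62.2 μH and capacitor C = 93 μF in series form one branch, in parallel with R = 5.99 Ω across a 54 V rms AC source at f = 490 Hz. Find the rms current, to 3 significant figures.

18.7 A

ω = 2πf = 3079 rad/s
X_L = ωL = 0.191 Ω
X_C = 1/(ωC) = 3.49 Ω
Branch 1: Z₁ = R = 5.99 Ω
Branch 2 (series LC): Z₂ = j(X_L − X_C) = −j3.30 Ω
Parallel: Z = Z₁Z₂/(Z₁+Z₂), |Z| = 2.89 Ω, ∠Z = -61.1°
I = V/|Z| = 54/2.89 = 18.7 A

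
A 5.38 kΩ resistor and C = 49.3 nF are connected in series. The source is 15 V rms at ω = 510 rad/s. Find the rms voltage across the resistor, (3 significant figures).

2.01 V

X_C = 1/(ωC) = 39800 Ω
Z = 5380 − j39800 Ω
|Z| = √(5380² + 39800²) = 40100 Ω
I = V/|Z| = 374 μA
V_R = I·|Z_R| = 0.000374 × 5380 = 2.01 V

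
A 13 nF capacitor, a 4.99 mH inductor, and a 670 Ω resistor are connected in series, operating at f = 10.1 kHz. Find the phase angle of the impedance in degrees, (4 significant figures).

ω = 2πf = 63460 rad/s
X_L = ωL = 316.7 Ω
X_C = 1/(ωC) = 1212 Ω
Net reactance X = X_L − X_C = -895.5 Ω
Z = 670.0 − j895.5 Ω
|Z| = √(670.0² + 895.5²) = 1118 Ω
∠Z = arctan(-895.5/670.0) = -53.20°

-53.20°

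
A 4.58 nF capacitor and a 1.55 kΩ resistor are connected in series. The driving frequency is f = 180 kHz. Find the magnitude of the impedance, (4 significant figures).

1562 Ω

ω = 2πf = 1.131e+06 rad/s
X_C = 1/(ωC) = 193.1 Ω
Z = 1550 − j193.1 Ω
|Z| = √(1550² + 193.1²) = 1562 Ω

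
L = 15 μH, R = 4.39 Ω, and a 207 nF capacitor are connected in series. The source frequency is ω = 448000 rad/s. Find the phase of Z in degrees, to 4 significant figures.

X_L = ωL = 6.720 Ω
X_C = 1/(ωC) = 10.78 Ω
Net reactance X = X_L − X_C = -4.063 Ω
Z = 4.390 − j4.063 Ω
|Z| = √(4.390² + 4.063²) = 5.982 Ω
∠Z = arctan(-4.063/4.390) = -42.79°

-42.79°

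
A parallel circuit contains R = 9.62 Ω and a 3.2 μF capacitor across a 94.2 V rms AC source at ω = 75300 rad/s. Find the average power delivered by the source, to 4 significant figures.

X_C = 1/(ωC) = 4.150 Ω
Parallel: admittances add. Y = 1/R + jωC
Y = (0.1040 + j0.2410) S
|Y| = 0.2624 S → |Z| = 1/|Y| = 3.811 Ω, ∠Z = −∠Y = -66.66°
I = V/|Z| = 24.72 A
P = VI cos φ = 94.2 × 24.72 × cos(-66.66°) = 922.4 W

922.4 W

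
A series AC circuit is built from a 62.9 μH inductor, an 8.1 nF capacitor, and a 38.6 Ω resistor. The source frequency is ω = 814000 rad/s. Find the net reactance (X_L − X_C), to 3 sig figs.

-100 Ω

X_L = ωL = 51.2 Ω
X_C = 1/(ωC) = 152 Ω
X = 51.2 − 152 = -100 Ω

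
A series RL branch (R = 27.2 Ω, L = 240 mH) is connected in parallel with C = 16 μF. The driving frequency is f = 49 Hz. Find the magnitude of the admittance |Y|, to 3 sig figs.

8.25 mS

ω = 2πf = 307.9 rad/s
X_L = ωL = 73.9 Ω
X_C = 1/(ωC) = 203 Ω
Branch 1 (R+jX_L): Z₁ = 27.2 + j73.9 Ω, |Z₁| = 78.7 Ω
Branch 2 (−jX_C): Z₂ = −j203 Ω
Parallel: Z = Z₁Z₂/(Z₁+Z₂), |Z| = 121 Ω, ∠Z = 57.9°
|Y| = 1/|Z| = 8.25 mS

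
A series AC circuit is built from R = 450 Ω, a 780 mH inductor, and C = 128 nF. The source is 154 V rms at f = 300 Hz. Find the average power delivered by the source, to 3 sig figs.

ω = 2πf = 1885 rad/s
X_L = ωL = 1470 Ω
X_C = 1/(ωC) = 4140 Ω
Net reactance X = X_L − X_C = -2670 Ω
Z = 450 − j2670 Ω
|Z| = √(450² + 2670²) = 2710 Ω
∠Z = arctan(-2670/450) = -80.4°
I = V/|Z| = 56.8 mA
P = VI cos φ = 154 × 0.0568 × cos(-80.4°) = 1.45 W

1.45 W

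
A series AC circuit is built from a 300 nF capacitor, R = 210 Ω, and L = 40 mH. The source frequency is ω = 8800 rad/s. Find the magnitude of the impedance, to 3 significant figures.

212 Ω

X_L = ωL = 352 Ω
X_C = 1/(ωC) = 379 Ω
Net reactance X = X_L − X_C = -26.8 Ω
Z = 210 − j26.8 Ω
|Z| = √(210² + 26.8²) = 212 Ω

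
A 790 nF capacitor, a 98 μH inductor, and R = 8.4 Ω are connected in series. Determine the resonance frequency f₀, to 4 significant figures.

18.09 kHz

ω₀ = 1/√(LC) = 1/√(9.8e-05 × 7.9e-07) = 113700 rad/s
f₀ = ω₀/(2π) = 18.09 kHz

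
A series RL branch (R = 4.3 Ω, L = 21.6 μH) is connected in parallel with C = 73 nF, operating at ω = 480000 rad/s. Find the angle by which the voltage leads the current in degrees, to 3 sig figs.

X_L = ωL = 10.4 Ω
X_C = 1/(ωC) = 28.5 Ω
Branch 1 (R+jX_L): Z₁ = 4.30 + j10.4 Ω, |Z₁| = 11.2 Ω
Branch 2 (−jX_C): Z₂ = −j28.5 Ω
Parallel: Z = Z₁Z₂/(Z₁+Z₂), |Z| = 17.2 Ω, ∠Z = 54.2°

54.2°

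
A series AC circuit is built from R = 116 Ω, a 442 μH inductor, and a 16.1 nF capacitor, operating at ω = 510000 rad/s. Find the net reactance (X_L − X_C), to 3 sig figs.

104 Ω

X_L = ωL = 225 Ω
X_C = 1/(ωC) = 122 Ω
X = 225 − 122 = 104 Ω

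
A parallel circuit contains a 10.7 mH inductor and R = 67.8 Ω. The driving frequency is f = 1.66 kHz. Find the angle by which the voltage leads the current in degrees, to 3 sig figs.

31.3°

ω = 2πf = 10430 rad/s
X_L = ωL = 112 Ω
Parallel: admittances add. Y = 1/R + 1/(jωL)
Y = (0.0147 − j0.00896) S
|Y| = 0.0173 S → |Z| = 1/|Y| = 57.9 Ω, ∠Z = −∠Y = 31.3°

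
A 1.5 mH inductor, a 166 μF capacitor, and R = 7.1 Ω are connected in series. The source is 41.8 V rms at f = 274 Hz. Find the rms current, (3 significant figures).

ω = 2πf = 1722 rad/s
X_L = ωL = 2.58 Ω
X_C = 1/(ωC) = 3.50 Ω
Net reactance X = X_L − X_C = -0.917 Ω
Z = 7.10 − j0.917 Ω
|Z| = √(7.10² + 0.917²) = 7.16 Ω
I = V/|Z| = 41.8/7.16 = 5.84 A

5.84 A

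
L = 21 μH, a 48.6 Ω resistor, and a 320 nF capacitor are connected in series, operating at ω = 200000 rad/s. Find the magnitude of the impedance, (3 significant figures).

X_L = ωL = 4.20 Ω
X_C = 1/(ωC) = 15.6 Ω
Net reactance X = X_L − X_C = -11.4 Ω
Z = 48.6 − j11.4 Ω
|Z| = √(48.6² + 11.4²) = 49.9 Ω

49.9 Ω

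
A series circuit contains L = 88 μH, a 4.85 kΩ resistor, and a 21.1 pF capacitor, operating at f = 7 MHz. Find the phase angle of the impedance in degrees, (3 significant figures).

29.9°

ω = 2πf = 4.398e+07 rad/s
X_L = ωL = 3870 Ω
X_C = 1/(ωC) = 1080 Ω
Net reactance X = X_L − X_C = 2790 Ω
Z = 4850 + j2790 Ω
|Z| = √(4850² + 2790²) = 5600 Ω
∠Z = arctan(2790/4850) = 29.9°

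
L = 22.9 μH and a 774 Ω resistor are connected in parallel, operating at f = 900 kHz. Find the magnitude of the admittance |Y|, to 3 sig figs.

ω = 2πf = 5.655e+06 rad/s
X_L = ωL = 129 Ω
Parallel: admittances add. Y = 1/R + 1/(jωL)
Y = (0.00129 − j0.00772) S
|Y| = 0.00783 S → |Z| = 1/|Y| = 128 Ω, ∠Z = −∠Y = 80.5°

7.83 mS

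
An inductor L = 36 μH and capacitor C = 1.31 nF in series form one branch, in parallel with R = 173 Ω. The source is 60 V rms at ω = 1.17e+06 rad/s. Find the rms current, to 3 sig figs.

X_L = ωL = 42.1 Ω
X_C = 1/(ωC) = 652 Ω
Branch 1: Z₁ = R = 173 Ω
Branch 2 (series LC): Z₂ = j(X_L − X_C) = −j610 Ω
Parallel: Z = Z₁Z₂/(Z₁+Z₂), |Z| = 166 Ω, ∠Z = -15.8°
I = V/|Z| = 60/166 = 360 mA

360 mA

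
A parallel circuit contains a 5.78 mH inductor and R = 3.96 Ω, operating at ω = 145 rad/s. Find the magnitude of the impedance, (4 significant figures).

X_L = ωL = 0.8381 Ω
Parallel: admittances add. Y = 1/R + 1/(jωL)
Y = (0.2525 − j1.193) S
|Y| = 1.220 S → |Z| = 1/|Y| = 0.8199 Ω, ∠Z = −∠Y = 78.05°

0.8199 Ω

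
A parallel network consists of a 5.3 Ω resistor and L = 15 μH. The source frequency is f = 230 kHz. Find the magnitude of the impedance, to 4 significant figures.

5.148 Ω

ω = 2πf = 1.445e+06 rad/s
X_L = ωL = 21.68 Ω
Parallel: admittances add. Y = 1/R + 1/(jωL)
Y = (0.1887 − j0.04613) S
|Y| = 0.1942 S → |Z| = 1/|Y| = 5.148 Ω, ∠Z = −∠Y = 13.74°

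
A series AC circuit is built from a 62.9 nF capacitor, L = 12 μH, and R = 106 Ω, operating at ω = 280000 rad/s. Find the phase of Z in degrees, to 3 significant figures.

X_L = ωL = 3.36 Ω
X_C = 1/(ωC) = 56.8 Ω
Net reactance X = X_L − X_C = -53.4 Ω
Z = 106 − j53.4 Ω
|Z| = √(106² + 53.4²) = 119 Ω
∠Z = arctan(-53.4/106) = -26.7°

-26.7°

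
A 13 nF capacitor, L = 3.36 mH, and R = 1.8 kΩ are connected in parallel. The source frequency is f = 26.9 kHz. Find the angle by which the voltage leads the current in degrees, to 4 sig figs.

ω = 2πf = 169000 rad/s
X_L = ωL = 567.9 Ω
X_C = 1/(ωC) = 455.1 Ω
Parallel: admittances add. Y = 1/R + 1/(jωL) + jωC
Y = (0.0005556 + j0.0004364) S
|Y| = 0.0007064 S → |Z| = 1/|Y| = 1416 Ω, ∠Z = −∠Y = -38.15°

-38.15°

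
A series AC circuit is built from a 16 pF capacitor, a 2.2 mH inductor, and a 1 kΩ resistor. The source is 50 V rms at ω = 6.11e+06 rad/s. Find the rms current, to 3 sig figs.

14.9 mA

X_L = ωL = 13400 Ω
X_C = 1/(ωC) = 10200 Ω
Net reactance X = X_L − X_C = 3210 Ω
Z = 1000 + j3210 Ω
|Z| = √(1000² + 3210²) = 3360 Ω
I = V/|Z| = 50/3360 = 14.9 mA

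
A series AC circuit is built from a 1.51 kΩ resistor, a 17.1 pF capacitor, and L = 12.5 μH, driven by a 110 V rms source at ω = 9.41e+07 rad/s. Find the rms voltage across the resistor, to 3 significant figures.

103 V

X_L = ωL = 1180 Ω
X_C = 1/(ωC) = 621 Ω
Net reactance X = X_L − X_C = 555 Ω
Z = 1510 + j555 Ω
|Z| = √(1510² + 555²) = 1610 Ω
I = V/|Z| = 68.4 mA
V_R = I·|Z_R| = 0.0684 × 1510 = 103 V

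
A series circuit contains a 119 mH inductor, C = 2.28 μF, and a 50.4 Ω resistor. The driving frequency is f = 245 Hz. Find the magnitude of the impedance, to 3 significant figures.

ω = 2πf = 1539 rad/s
X_L = ωL = 183 Ω
X_C = 1/(ωC) = 285 Ω
Net reactance X = X_L − X_C = -102 Ω
Z = 50.4 − j102 Ω
|Z| = √(50.4² + 102²) = 114 Ω

114 Ω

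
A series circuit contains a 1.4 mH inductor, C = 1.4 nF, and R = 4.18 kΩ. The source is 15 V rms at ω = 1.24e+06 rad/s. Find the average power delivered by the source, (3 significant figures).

X_L = ωL = 1740 Ω
X_C = 1/(ωC) = 576 Ω
Net reactance X = X_L − X_C = 1160 Ω
Z = 4180 + j1160 Ω
|Z| = √(4180² + 1160²) = 4340 Ω
∠Z = arctan(1160/4180) = 15.5°
I = V/|Z| = 3.46 mA
P = VI cos φ = 15 × 0.00346 × cos(15.5°) = 50.0 mW

50.0 mW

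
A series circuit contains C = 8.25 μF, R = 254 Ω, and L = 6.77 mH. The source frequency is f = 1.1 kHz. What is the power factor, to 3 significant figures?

ω = 2πf = 6912 rad/s
X_L = ωL = 46.8 Ω
X_C = 1/(ωC) = 17.5 Ω
Net reactance X = X_L − X_C = 29.3 Ω
Z = 254 + j29.3 Ω
|Z| = √(254² + 29.3²) = 256 Ω
∠Z = arctan(29.3/254) = 6.57°
cos φ = cos(6.57°) = 0.993

0.993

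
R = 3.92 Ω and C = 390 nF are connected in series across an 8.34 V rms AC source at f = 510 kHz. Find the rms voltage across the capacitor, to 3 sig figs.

1.67 V

ω = 2πf = 3.204e+06 rad/s
X_C = 1/(ωC) = 0.800 Ω
Z = 3.92 − j0.800 Ω
|Z| = √(3.92² + 0.800²) = 4.00 Ω
I = V/|Z| = 2.08 A
V_C = I·|Z_C| = 2.08 × 0.800 = 1.67 V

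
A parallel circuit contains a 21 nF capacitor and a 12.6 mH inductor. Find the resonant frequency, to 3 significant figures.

9.78 kHz

ω₀ = 1/√(LC) = 1/√(0.0126 × 2.1e-08) = 61480 rad/s
f₀ = ω₀/(2π) = 9.78 kHz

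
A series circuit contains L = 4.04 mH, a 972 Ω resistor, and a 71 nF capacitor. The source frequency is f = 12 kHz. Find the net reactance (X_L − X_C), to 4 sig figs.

ω = 2πf = 75400 rad/s
X_L = ωL = 304.6 Ω
X_C = 1/(ωC) = 186.8 Ω
X = 304.6 − 186.8 = 117.8 Ω

117.8 Ω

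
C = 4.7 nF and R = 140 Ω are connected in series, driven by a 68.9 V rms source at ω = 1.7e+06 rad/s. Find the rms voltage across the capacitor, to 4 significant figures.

X_C = 1/(ωC) = 125.2 Ω
Z = 140.0 − j125.2 Ω
|Z| = √(140.0² + 125.2²) = 187.8 Ω
I = V/|Z| = 366.9 mA
V_C = I·|Z_C| = 0.3669 × 125.2 = 45.92 V

45.92 V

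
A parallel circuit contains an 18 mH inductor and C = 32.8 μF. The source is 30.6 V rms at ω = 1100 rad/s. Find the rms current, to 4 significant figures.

441.4 mA

X_L = ωL = 19.80 Ω
X_C = 1/(ωC) = 27.72 Ω
Parallel: admittances add. Y = 1/(jωL) + jωC
Y = (0 − j0.01443) S
|Y| = 0.01443 S → |Z| = 1/|Y| = 69.32 Ω, ∠Z = −∠Y = 90.00°
I = V/|Z| = 30.6/69.32 = 441.4 mA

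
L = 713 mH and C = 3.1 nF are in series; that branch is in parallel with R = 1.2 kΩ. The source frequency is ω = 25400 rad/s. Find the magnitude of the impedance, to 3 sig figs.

X_L = ωL = 18100 Ω
X_C = 1/(ωC) = 12700 Ω
Branch 1: Z₁ = R = 1200 Ω
Branch 2 (series LC): Z₂ = j(X_L − X_C) = j5410 Ω
Parallel: Z = Z₁Z₂/(Z₁+Z₂), |Z| = 1170 Ω, ∠Z = 12.5°

1170 Ω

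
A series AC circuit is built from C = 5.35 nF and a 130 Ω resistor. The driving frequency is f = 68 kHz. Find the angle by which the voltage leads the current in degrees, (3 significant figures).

-73.5°

ω = 2πf = 427300 rad/s
X_C = 1/(ωC) = 437 Ω
Z = 130 − j437 Ω
|Z| = √(130² + 437²) = 456 Ω
∠Z = arctan(-437/130) = -73.5°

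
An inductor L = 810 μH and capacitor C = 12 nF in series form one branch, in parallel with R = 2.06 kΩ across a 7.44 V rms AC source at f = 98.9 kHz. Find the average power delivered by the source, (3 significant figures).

ω = 2πf = 621400 rad/s
X_L = ωL = 503 Ω
X_C = 1/(ωC) = 134 Ω
Branch 1: Z₁ = R = 2060 Ω
Branch 2 (series LC): Z₂ = j(X_L − X_C) = j369 Ω
Parallel: Z = Z₁Z₂/(Z₁+Z₂), |Z| = 363 Ω, ∠Z = 79.8°
I = V/|Z| = 20.5 mA
P = VI cos φ = 7.44 × 0.0205 × cos(79.8°) = 26.9 mW

26.9 mW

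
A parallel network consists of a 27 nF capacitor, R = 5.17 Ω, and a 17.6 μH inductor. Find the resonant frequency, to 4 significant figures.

230.9 kHz

ω₀ = 1/√(LC) = 1/√(1.76e-05 × 2.7e-08) = 1.451e+06 rad/s
f₀ = ω₀/(2π) = 230.9 kHz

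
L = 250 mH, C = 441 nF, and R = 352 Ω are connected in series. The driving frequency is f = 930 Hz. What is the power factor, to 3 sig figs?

ω = 2πf = 5843 rad/s
X_L = ωL = 1460 Ω
X_C = 1/(ωC) = 388 Ω
Net reactance X = X_L − X_C = 1070 Ω
Z = 352 + j1070 Ω
|Z| = √(352² + 1070²) = 1130 Ω
∠Z = arctan(1070/352) = 71.8°
cos φ = cos(71.8°) = 0.312

0.312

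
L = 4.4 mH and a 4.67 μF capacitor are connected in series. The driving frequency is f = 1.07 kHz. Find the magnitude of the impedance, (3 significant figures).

ω = 2πf = 6723 rad/s
X_L = ωL = 29.6 Ω
X_C = 1/(ωC) = 31.9 Ω
Net reactance X = X_L − X_C = -2.27 Ω
Z = − j2.27 Ω
|Z| = √(0² + 2.27²) = 2.27 Ω

2.27 Ω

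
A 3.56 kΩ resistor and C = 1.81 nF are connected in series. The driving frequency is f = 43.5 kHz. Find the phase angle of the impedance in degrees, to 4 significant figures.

ω = 2πf = 273300 rad/s
X_C = 1/(ωC) = 2021 Ω
Z = 3560 − j2021 Ω
|Z| = √(3560² + 2021²) = 4094 Ω
∠Z = arctan(-2021/3560) = -29.59°

-29.59°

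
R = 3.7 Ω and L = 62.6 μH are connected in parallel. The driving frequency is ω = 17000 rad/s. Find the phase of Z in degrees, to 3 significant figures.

74.0°

X_L = ωL = 1.06 Ω
Parallel: admittances add. Y = 1/R + 1/(jωL)
Y = (0.270 − j0.940) S
|Y| = 0.978 S → |Z| = 1/|Y| = 1.02 Ω, ∠Z = −∠Y = 74.0°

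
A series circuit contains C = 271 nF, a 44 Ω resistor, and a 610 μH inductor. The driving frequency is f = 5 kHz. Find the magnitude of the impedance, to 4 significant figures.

ω = 2πf = 31420 rad/s
X_L = ωL = 19.16 Ω
X_C = 1/(ωC) = 117.5 Ω
Net reactance X = X_L − X_C = -98.29 Ω
Z = 44.00 − j98.29 Ω
|Z| = √(44.00² + 98.29²) = 107.7 Ω

107.7 Ω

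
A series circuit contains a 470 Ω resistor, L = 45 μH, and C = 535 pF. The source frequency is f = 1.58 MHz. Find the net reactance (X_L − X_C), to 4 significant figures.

ω = 2πf = 9.927e+06 rad/s
X_L = ωL = 446.7 Ω
X_C = 1/(ωC) = 188.3 Ω
X = 446.7 − 188.3 = 258.5 Ω

258.5 Ω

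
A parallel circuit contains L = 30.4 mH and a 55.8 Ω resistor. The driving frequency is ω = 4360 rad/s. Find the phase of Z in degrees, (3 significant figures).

X_L = ωL = 133 Ω
Parallel: admittances add. Y = 1/R + 1/(jωL)
Y = (0.0179 − j0.00754) S
|Y| = 0.0194 S → |Z| = 1/|Y| = 51.4 Ω, ∠Z = −∠Y = 22.8°

22.8°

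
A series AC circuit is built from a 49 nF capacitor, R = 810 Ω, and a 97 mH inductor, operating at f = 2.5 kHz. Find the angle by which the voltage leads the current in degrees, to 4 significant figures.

15.49°

ω = 2πf = 15710 rad/s
X_L = ωL = 1524 Ω
X_C = 1/(ωC) = 1299 Ω
Net reactance X = X_L − X_C = 224.4 Ω
Z = 810.0 + j224.4 Ω
|Z| = √(810.0² + 224.4²) = 840.5 Ω
∠Z = arctan(224.4/810.0) = 15.49°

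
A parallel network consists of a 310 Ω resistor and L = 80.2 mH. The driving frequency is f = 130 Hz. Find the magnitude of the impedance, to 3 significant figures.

ω = 2πf = 816.8 rad/s
X_L = ωL = 65.5 Ω
Parallel: admittances add. Y = 1/R + 1/(jωL)
Y = (0.00323 − j0.0153) S
|Y| = 0.0156 S → |Z| = 1/|Y| = 64.1 Ω, ∠Z = −∠Y = 78.1°

64.1 Ω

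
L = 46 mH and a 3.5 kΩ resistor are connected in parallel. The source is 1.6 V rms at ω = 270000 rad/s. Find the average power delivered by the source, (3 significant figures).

731 μW

X_L = ωL = 12400 Ω
Parallel: admittances add. Y = 1/R + 1/(jωL)
Y = (0.000286 − j8.05e-05) S
|Y| = 0.000297 S → |Z| = 1/|Y| = 3370 Ω, ∠Z = −∠Y = 15.7°
I = V/|Z| = 475 μA
P = VI cos φ = 1.6 × 0.000475 × cos(15.7°) = 731 μW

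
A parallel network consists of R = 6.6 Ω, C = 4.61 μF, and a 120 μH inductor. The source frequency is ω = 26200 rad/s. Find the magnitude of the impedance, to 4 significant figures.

4.020 Ω

X_L = ωL = 3.144 Ω
X_C = 1/(ωC) = 8.279 Ω
Parallel: admittances add. Y = 1/R + 1/(jωL) + jωC
Y = (0.1515 − j0.1973) S
|Y| = 0.2488 S → |Z| = 1/|Y| = 4.020 Ω, ∠Z = −∠Y = 52.48°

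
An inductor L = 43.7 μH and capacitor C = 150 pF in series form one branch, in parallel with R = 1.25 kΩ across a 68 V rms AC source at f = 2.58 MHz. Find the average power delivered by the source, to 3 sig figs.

3.70 W

ω = 2πf = 1.621e+07 rad/s
X_L = ωL = 708 Ω
X_C = 1/(ωC) = 411 Ω
Branch 1: Z₁ = R = 1250 Ω
Branch 2 (series LC): Z₂ = j(X_L − X_C) = j297 Ω
Parallel: Z = Z₁Z₂/(Z₁+Z₂), |Z| = 289 Ω, ∠Z = 76.6°
I = V/|Z| = 235 mA
P = VI cos φ = 68 × 0.235 × cos(76.6°) = 3.70 W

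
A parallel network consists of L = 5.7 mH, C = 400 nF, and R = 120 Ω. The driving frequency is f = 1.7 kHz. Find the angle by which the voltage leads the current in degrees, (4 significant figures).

ω = 2πf = 10680 rad/s
X_L = ωL = 60.88 Ω
X_C = 1/(ωC) = 234.1 Ω
Parallel: admittances add. Y = 1/R + 1/(jωL) + jωC
Y = (0.008333 − j0.01215) S
|Y| = 0.01473 S → |Z| = 1/|Y| = 67.87 Ω, ∠Z = −∠Y = 55.56°

55.56°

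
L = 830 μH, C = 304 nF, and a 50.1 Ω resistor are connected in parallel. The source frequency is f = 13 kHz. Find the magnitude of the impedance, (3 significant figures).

ω = 2πf = 81680 rad/s
X_L = ωL = 67.8 Ω
X_C = 1/(ωC) = 40.3 Ω
Parallel: admittances add. Y = 1/R + 1/(jωL) + jωC
Y = (0.0200 + j0.0101) S
|Y| = 0.0224 S → |Z| = 1/|Y| = 44.7 Ω, ∠Z = −∠Y = -26.8°

44.7 Ω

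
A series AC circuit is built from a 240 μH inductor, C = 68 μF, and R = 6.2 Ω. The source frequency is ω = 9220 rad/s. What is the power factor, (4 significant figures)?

X_L = ωL = 2.213 Ω
X_C = 1/(ωC) = 1.595 Ω
Net reactance X = X_L − X_C = 0.6178 Ω
Z = 6.200 + j0.6178 Ω
|Z| = √(6.200² + 0.6178²) = 6.231 Ω
∠Z = arctan(0.6178/6.200) = 5.690°
cos φ = cos(5.690°) = 0.9951

0.9951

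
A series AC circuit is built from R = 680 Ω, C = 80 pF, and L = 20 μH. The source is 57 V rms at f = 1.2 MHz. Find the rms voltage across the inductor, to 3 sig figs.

ω = 2πf = 7.54e+06 rad/s
X_L = ωL = 151 Ω
X_C = 1/(ωC) = 1660 Ω
Net reactance X = X_L − X_C = -1510 Ω
Z = 680 − j1510 Ω
|Z| = √(680² + 1510²) = 1650 Ω
I = V/|Z| = 34.5 mA
V_L = I·|Z_L| = 0.0345 × 151 = 5.20 V

5.20 V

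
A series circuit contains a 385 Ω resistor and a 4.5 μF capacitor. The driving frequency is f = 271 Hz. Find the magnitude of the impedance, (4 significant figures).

406.5 Ω

ω = 2πf = 1703 rad/s
X_C = 1/(ωC) = 130.5 Ω
Z = 385.0 − j130.5 Ω
|Z| = √(385.0² + 130.5²) = 406.5 Ω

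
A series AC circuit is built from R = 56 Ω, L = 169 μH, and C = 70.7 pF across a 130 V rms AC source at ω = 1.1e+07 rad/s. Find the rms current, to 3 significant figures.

X_L = ωL = 1860 Ω
X_C = 1/(ωC) = 1290 Ω
Net reactance X = X_L − X_C = 573 Ω
Z = 56.0 + j573 Ω
|Z| = √(56.0² + 573²) = 576 Ω
I = V/|Z| = 130/576 = 226 mA

226 mA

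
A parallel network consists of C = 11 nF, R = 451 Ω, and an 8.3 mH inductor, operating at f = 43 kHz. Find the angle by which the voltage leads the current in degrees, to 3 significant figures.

-48.7°

ω = 2πf = 270200 rad/s
X_L = ωL = 2240 Ω
X_C = 1/(ωC) = 336 Ω
Parallel: admittances add. Y = 1/R + 1/(jωL) + jωC
Y = (0.00222 + j0.00253) S
|Y| = 0.00336 S → |Z| = 1/|Y| = 298 Ω, ∠Z = −∠Y = -48.7°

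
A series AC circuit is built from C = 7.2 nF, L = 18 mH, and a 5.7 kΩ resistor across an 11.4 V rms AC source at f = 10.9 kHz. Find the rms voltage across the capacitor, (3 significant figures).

4.02 V

ω = 2πf = 68490 rad/s
X_L = ωL = 1230 Ω
X_C = 1/(ωC) = 2030 Ω
Net reactance X = X_L − X_C = -795 Ω
Z = 5700 − j795 Ω
|Z| = √(5700² + 795²) = 5760 Ω
I = V/|Z| = 1.98 mA
V_C = I·|Z_C| = 0.00198 × 2030 = 4.02 V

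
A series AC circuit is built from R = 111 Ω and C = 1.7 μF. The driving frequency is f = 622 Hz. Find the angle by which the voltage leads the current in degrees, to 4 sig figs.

-53.59°

ω = 2πf = 3908 rad/s
X_C = 1/(ωC) = 150.5 Ω
Z = 111.0 − j150.5 Ω
|Z| = √(111.0² + 150.5²) = 187.0 Ω
∠Z = arctan(-150.5/111.0) = -53.59°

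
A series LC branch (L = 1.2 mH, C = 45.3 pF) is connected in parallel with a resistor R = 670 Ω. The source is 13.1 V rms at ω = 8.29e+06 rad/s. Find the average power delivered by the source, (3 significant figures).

X_L = ωL = 9950 Ω
X_C = 1/(ωC) = 2660 Ω
Branch 1: Z₁ = R = 670 Ω
Branch 2 (series LC): Z₂ = j(X_L − X_C) = j7290 Ω
Parallel: Z = Z₁Z₂/(Z₁+Z₂), |Z| = 667 Ω, ∠Z = 5.25°
I = V/|Z| = 19.6 mA
P = VI cos φ = 13.1 × 0.0196 × cos(5.25°) = 256 mW

256 mW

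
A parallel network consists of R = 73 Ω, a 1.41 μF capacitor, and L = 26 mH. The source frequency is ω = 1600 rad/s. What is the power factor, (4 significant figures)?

0.5324

X_L = ωL = 41.60 Ω
X_C = 1/(ωC) = 443.3 Ω
Parallel: admittances add. Y = 1/R + 1/(jωL) + jωC
Y = (0.01370 − j0.02178) S
|Y| = 0.02573 S → |Z| = 1/|Y| = 38.86 Ω, ∠Z = −∠Y = 57.83°
cos φ = cos(57.83°) = 0.5324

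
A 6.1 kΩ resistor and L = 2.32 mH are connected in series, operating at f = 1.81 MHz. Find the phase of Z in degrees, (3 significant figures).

ω = 2πf = 1.137e+07 rad/s
X_L = ωL = 26400 Ω
Z = 6100 + j26400 Ω
|Z| = √(6100² + 26400²) = 27100 Ω
∠Z = arctan(26400/6100) = 77.0°

77.0°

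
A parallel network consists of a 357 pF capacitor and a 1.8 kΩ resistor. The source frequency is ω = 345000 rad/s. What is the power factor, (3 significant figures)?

0.976

X_C = 1/(ωC) = 8120 Ω
Parallel: admittances add. Y = 1/R + jωC
Y = (0.000556 + j0.000123) S
|Y| = 0.000569 S → |Z| = 1/|Y| = 1760 Ω, ∠Z = −∠Y = -12.5°
cos φ = cos(-12.5°) = 0.976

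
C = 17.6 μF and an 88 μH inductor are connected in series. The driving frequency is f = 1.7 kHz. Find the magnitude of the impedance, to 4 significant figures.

4.379 Ω

ω = 2πf = 10680 rad/s
X_L = ωL = 0.9400 Ω
X_C = 1/(ωC) = 5.319 Ω
Net reactance X = X_L − X_C = -4.379 Ω
Z = − j4.379 Ω
|Z| = √(0² + 4.379²) = 4.379 Ω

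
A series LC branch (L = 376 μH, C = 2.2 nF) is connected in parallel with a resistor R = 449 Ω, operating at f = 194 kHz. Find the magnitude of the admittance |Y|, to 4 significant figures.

11.92 mS

ω = 2πf = 1.219e+06 rad/s
X_L = ωL = 458.3 Ω
X_C = 1/(ωC) = 372.9 Ω
Branch 1: Z₁ = R = 449.0 Ω
Branch 2 (series LC): Z₂ = j(X_L − X_C) = j85.42 Ω
Parallel: Z = Z₁Z₂/(Z₁+Z₂), |Z| = 83.91 Ω, ∠Z = 79.23°
|Y| = 1/|Z| = 11.92 mS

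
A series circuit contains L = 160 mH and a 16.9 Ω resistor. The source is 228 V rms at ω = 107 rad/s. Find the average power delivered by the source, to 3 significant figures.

1.52 kW

X_L = ωL = 17.1 Ω
Z = 16.9 + j17.1 Ω
|Z| = √(16.9² + 17.1²) = 24.1 Ω
∠Z = arctan(17.1/16.9) = 45.4°
I = V/|Z| = 9.48 A
P = VI cos φ = 228 × 9.48 × cos(45.4°) = 1.52 kW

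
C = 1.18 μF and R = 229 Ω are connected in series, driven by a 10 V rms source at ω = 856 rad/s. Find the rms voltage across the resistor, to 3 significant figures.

2.25 V

X_C = 1/(ωC) = 990 Ω
Z = 229 − j990 Ω
|Z| = √(229² + 990²) = 1020 Ω
I = V/|Z| = 9.84 mA
V_R = I·|Z_R| = 0.00984 × 229 = 2.25 V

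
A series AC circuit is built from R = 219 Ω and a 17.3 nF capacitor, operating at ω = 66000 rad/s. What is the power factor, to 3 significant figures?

X_C = 1/(ωC) = 876 Ω
Z = 219 − j876 Ω
|Z| = √(219² + 876²) = 903 Ω
∠Z = arctan(-876/219) = -76.0°
cos φ = cos(-76.0°) = 0.243

0.243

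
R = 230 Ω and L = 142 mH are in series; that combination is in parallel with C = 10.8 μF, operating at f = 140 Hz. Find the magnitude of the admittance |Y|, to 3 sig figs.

ω = 2πf = 879.6 rad/s
X_L = ωL = 125 Ω
X_C = 1/(ωC) = 105 Ω
Branch 1 (R+jX_L): Z₁ = 230 + j125 Ω, |Z₁| = 262 Ω
Branch 2 (−jX_C): Z₂ = −j105 Ω
Parallel: Z = Z₁Z₂/(Z₁+Z₂), |Z| = 119 Ω, ∠Z = -66.4°
|Y| = 1/|Z| = 8.38 mS

8.38 mS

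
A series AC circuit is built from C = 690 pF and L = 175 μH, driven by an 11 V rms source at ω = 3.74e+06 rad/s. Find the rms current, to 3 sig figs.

X_L = ωL = 654 Ω
X_C = 1/(ωC) = 388 Ω
Net reactance X = X_L − X_C = 267 Ω
Z = j267 Ω
|Z| = √(0² + 267²) = 267 Ω
I = V/|Z| = 11/267 = 41.2 mA

41.2 mA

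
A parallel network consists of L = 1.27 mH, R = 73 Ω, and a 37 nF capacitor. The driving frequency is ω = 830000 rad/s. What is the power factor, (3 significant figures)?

X_L = ωL = 1050 Ω
X_C = 1/(ωC) = 32.6 Ω
Parallel: admittances add. Y = 1/R + 1/(jωL) + jωC
Y = (0.0137 + j0.0298) S
|Y| = 0.0328 S → |Z| = 1/|Y| = 30.5 Ω, ∠Z = −∠Y = -65.3°
cos φ = cos(-65.3°) = 0.418

0.418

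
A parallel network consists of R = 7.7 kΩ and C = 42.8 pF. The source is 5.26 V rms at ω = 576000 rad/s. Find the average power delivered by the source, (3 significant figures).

X_C = 1/(ωC) = 40600 Ω
Parallel: admittances add. Y = 1/R + jωC
Y = (0.000130 + j2.47e-05) S
|Y| = 0.000132 S → |Z| = 1/|Y| = 7560 Ω, ∠Z = −∠Y = -10.7°
I = V/|Z| = 695 μA
P = VI cos φ = 5.26 × 0.000695 × cos(-10.7°) = 3.59 mW

3.59 mW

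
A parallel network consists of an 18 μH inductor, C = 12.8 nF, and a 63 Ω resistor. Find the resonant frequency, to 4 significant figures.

ω₀ = 1/√(LC) = 1/√(1.8e-05 × 1.28e-08) = 2.083e+06 rad/s
f₀ = ω₀/(2π) = 331.6 kHz

331.6 kHz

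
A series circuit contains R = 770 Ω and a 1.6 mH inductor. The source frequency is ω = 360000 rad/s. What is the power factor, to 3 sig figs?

0.801

X_L = ωL = 576 Ω
Z = 770 + j576 Ω
|Z| = √(770² + 576²) = 962 Ω
∠Z = arctan(576/770) = 36.8°
cos φ = cos(36.8°) = 0.801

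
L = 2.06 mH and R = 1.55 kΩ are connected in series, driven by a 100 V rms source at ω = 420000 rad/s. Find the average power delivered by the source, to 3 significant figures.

4.92 W

X_L = ωL = 865 Ω
Z = 1550 + j865 Ω
|Z| = √(1550² + 865²) = 1780 Ω
∠Z = arctan(865/1550) = 29.2°
I = V/|Z| = 56.3 mA
P = VI cos φ = 100 × 0.0563 × cos(29.2°) = 4.92 W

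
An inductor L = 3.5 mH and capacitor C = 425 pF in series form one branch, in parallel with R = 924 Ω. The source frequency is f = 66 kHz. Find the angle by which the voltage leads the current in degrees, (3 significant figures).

ω = 2πf = 414700 rad/s
X_L = ωL = 1450 Ω
X_C = 1/(ωC) = 5670 Ω
Branch 1: Z₁ = R = 924 Ω
Branch 2 (series LC): Z₂ = j(X_L − X_C) = −j4220 Ω
Parallel: Z = Z₁Z₂/(Z₁+Z₂), |Z| = 903 Ω, ∠Z = -12.3°

-12.3°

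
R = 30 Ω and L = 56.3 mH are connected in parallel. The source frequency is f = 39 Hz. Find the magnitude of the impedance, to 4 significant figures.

12.53 Ω

ω = 2πf = 245.0 rad/s
X_L = ωL = 13.80 Ω
Parallel: admittances add. Y = 1/R + 1/(jωL)
Y = (0.03333 − j0.07248) S
|Y| = 0.07978 S → |Z| = 1/|Y| = 12.53 Ω, ∠Z = −∠Y = 65.30°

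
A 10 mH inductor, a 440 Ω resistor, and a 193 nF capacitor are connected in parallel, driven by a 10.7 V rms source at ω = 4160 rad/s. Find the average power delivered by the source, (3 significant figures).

260 mW

X_L = ωL = 41.6 Ω
X_C = 1/(ωC) = 1250 Ω
Parallel: admittances add. Y = 1/R + 1/(jωL) + jωC
Y = (0.00227 − j0.0232) S
|Y| = 0.0233 S → |Z| = 1/|Y| = 42.8 Ω, ∠Z = −∠Y = 84.4°
I = V/|Z| = 250 mA
P = VI cos φ = 10.7 × 0.250 × cos(84.4°) = 260 mW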